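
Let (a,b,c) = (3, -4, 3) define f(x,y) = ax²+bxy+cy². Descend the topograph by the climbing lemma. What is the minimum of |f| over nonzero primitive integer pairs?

translate: b→2 (≡-4 mod 6), so (3,-4,3)→(3,2,2)
flip: (3,2,2)→(2,-2,3)
translate: b→2 (≡-2 mod 4), so (2,-2,3)→(2,2,3)
reduced (well bottom): (2,2,3) with a≤c, −a<b≤a
well minimum = a = 2

2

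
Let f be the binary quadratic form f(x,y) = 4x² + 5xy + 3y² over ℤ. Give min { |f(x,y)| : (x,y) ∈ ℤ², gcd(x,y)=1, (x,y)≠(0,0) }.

translate: b→-3 (≡5 mod 8), so (4,5,3)→(4,-3,2)
flip: (4,-3,2)→(2,3,4)
translate: b→-1 (≡3 mod 4), so (2,3,4)→(2,-1,3)
reduced (well bottom): (2,-1,3) with a≤c, −a<b≤a
well minimum = a = 2

2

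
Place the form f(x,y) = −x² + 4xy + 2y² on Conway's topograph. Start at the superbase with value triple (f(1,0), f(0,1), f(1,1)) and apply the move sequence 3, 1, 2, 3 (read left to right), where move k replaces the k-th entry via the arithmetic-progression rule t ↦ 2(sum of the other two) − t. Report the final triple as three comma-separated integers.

start (-1,2,5) = (f(1,0),f(0,1),f(1,1))
replace slot 3: 2·((-1)+2) − 5 = -3 → (-1,2,-3)
replace slot 1: 2·(2+(-3)) − (-1) = -1 → (-1,2,-3)
replace slot 2: 2·((-1)+(-3)) − 2 = -10 → (-1,-10,-3)
replace slot 3: 2·((-1)+(-10)) − (-3) = -19 → (-1,-10,-19)

-1,-10,-19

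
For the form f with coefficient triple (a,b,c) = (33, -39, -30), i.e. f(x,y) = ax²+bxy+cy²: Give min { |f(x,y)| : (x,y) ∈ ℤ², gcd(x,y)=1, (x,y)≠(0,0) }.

descent: ρ → (-30,39,33)  [lands on river]
river: ρ → (33,27,-36)
river: ρ → (-36,45,24)
river: ρ → (24,51,-30)
river: ρ → (-30,69,6)
river: ρ → (6,63,-63)
river: ρ → (-63,63,6)
river: ρ → (6,69,-30)
river: ρ → (-30,51,24)
river: ρ → (24,45,-36)
river: ρ → (-36,27,33)
river: ρ → (33,39,-30)
river: ρ → (-30,21,42)
river: ρ → (42,63,-9)
river: ρ → (-9,63,42)
river: ρ → (42,21,-30)
closes: descent 1, river 16
min |a| on river = 6

6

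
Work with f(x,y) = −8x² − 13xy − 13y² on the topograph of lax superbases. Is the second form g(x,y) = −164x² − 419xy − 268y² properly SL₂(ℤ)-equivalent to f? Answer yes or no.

D₁ = -247, D₂ = -247
f is negative-definite; reduce −f:
−f: translate: b→-3 (≡13 mod 16), so (8,13,13)→(8,-3,8)
−f: flip: (8,-3,8)→(8,3,8)
−f: reduced (well bottom): (8,3,8) with a≤c, −a<b≤a
flip sign back: reduced form of f is (-8,-3,-8)
g is negative-definite; reduce −g:
−g: translate: b→91 (≡419 mod 328), so (164,419,268)→(164,91,13)
−g: flip: (164,91,13)→(13,-91,164)
−g: translate: b→13 (≡-91 mod 26), so (13,-91,164)→(13,13,8)
−g: flip: (13,13,8)→(8,-13,13)
−g: translate: b→3 (≡-13 mod 16), so (8,-13,13)→(8,3,8)
−g: reduced (well bottom): (8,3,8) with a≤c, −a<b≤a
flip sign back: reduced form of g is (-8,-3,-8)
reduced forms (-8, -3, -8) vs (-8, -3, -8) ⇒ equivalent

yes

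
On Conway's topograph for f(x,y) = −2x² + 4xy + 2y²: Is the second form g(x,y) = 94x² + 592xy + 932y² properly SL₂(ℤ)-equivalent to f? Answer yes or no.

D₁ = 32, D₂ = 32
river cycle of f (length 2): (2, 4, -2), (-2, 4, 2)
river cycle of g (length 2): (2, 4, -2), (-2, 4, 2)
cycles coincide ⇒ equivalent

yes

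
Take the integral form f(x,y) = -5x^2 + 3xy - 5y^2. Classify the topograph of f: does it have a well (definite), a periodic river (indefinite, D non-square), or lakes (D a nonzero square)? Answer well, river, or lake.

D = b²−4ac = 3² − 4·(-5)·(-5) = -91
D < 0 ⇒ definite ⇒ every region one sign ⇒ single well

well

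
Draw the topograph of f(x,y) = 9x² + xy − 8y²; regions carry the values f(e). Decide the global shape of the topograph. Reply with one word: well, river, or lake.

D = b²−4ac = 1² − 4·9·(-8) = 289
D = 17² is a perfect square ⇒ form factors over ℤ ⇒ lakes

lake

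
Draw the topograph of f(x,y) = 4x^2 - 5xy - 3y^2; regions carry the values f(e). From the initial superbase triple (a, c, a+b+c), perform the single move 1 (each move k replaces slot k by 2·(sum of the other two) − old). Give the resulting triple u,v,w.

start (4,-3,-4) = (f(1,0),f(0,1),f(1,1))
replace slot 1: 2·((-3)+(-4)) − 4 = -18 → (-18,-3,-4)

-18,-3,-4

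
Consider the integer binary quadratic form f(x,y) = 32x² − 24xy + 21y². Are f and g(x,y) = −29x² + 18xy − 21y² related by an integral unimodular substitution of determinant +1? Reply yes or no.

D₁ = -2112, D₂ = -2112
f: flip: (32,-24,21)→(21,24,32)
f: translate: b→-18 (≡24 mod 42), so (21,24,32)→(21,-18,29)
f: reduced (well bottom): (21,-18,29) with a≤c, −a<b≤a
g is negative-definite; reduce −g:
−g: flip: (29,-18,21)→(21,18,29)
−g: reduced (well bottom): (21,18,29) with a≤c, −a<b≤a
flip sign back: reduced form of g is (-21,-18,-29)
reduced forms (21, -18, 29) vs (-21, -18, -29) ⇒ inequivalent

no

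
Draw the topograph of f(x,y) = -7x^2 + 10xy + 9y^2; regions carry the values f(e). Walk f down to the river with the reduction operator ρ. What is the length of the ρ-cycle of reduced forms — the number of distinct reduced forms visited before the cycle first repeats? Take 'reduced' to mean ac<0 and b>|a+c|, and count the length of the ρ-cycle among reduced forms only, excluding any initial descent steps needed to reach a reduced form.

D = 352, ⌊√D⌋ = 18
river: ρ → (9,8,-8)
river: ρ → (-8,8,9)
river: ρ → (9,10,-7)
river: ρ → (-7,18,1)
river: ρ → (1,18,-7)
river: ρ → (-7,10,9)
ρ-cycle length = 6 (tail of 0 descent steps not counted)

6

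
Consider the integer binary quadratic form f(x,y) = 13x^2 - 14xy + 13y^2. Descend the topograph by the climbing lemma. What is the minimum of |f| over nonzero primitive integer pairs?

translate: b→12 (≡-14 mod 26), so (13,-14,13)→(13,12,12)
flip: (13,12,12)→(12,-12,13)
translate: b→12 (≡-12 mod 24), so (12,-12,13)→(12,12,13)
reduced (well bottom): (12,12,13) with a≤c, −a<b≤a
well minimum = a = 12

12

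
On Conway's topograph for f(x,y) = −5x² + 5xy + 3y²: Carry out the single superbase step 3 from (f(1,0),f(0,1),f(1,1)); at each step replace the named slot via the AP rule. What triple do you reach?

start (-5,3,3) = (f(1,0),f(0,1),f(1,1))
replace slot 3: 2·((-5)+3) − 3 = -7 → (-5,3,-7)

-5,3,-7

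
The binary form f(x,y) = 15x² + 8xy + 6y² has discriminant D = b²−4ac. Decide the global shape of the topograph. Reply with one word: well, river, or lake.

D = b²−4ac = 8² − 4·15·6 = -296
D < 0 ⇒ definite ⇒ every region one sign ⇒ single well

well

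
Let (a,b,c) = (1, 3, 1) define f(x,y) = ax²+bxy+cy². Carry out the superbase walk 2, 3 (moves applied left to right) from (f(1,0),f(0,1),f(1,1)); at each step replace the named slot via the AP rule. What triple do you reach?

start (1,1,5) = (f(1,0),f(0,1),f(1,1))
replace slot 2: 2·(1+5) − 1 = 11 → (1,11,5)
replace slot 3: 2·(1+11) − 5 = 19 → (1,11,19)

1,11,19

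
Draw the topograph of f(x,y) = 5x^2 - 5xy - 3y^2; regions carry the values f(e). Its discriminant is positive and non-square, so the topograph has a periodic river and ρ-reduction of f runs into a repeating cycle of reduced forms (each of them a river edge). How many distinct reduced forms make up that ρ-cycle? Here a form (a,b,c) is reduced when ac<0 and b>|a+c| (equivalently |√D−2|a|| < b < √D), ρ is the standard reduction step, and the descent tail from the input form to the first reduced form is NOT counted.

D = 85, ⌊√D⌋ = 9
descent: ρ → (-3,5,5)  [lands on river]
river: ρ → (5,5,-3)
river: ρ → (-3,7,3)
river: ρ → (3,5,-5)
river: ρ → (-5,5,3)
river: ρ → (3,7,-3)
ρ-cycle length = 6 (tail of 1 descent step not counted)

6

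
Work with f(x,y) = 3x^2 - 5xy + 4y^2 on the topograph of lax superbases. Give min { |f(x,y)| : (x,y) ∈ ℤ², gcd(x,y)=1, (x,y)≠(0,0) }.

translate: b→1 (≡-5 mod 6), so (3,-5,4)→(3,1,2)
flip: (3,1,2)→(2,-1,3)
reduced (well bottom): (2,-1,3) with a≤c, −a<b≤a
well minimum = a = 2

2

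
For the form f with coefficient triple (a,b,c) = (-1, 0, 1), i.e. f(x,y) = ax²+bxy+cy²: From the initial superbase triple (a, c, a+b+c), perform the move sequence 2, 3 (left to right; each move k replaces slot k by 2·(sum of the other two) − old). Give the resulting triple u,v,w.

start (-1,1,0) = (f(1,0),f(0,1),f(1,1))
replace slot 2: 2·((-1)+0) − 1 = -3 → (-1,-3,0)
replace slot 3: 2·((-1)+(-3)) − 0 = -8 → (-1,-3,-8)

-1,-3,-8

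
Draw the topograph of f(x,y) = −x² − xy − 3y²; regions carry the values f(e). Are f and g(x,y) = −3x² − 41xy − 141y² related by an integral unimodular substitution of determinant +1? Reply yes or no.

D₁ = -11, D₂ = -11
f is negative-definite; reduce −f:
−f: reduced (well bottom): (1,1,3) with a≤c, −a<b≤a
flip sign back: reduced form of f is (-1,-1,-3)
g is negative-definite; reduce −g:
−g: translate: b→-1 (≡41 mod 6), so (3,41,141)→(3,-1,1)
−g: flip: (3,-1,1)→(1,1,3)
−g: reduced (well bottom): (1,1,3) with a≤c, −a<b≤a
flip sign back: reduced form of g is (-1,-1,-3)
reduced forms (-1, -1, -3) vs (-1, -1, -3) ⇒ equivalent

yes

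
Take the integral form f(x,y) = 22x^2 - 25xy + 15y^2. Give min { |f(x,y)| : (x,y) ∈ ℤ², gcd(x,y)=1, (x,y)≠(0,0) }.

translate: b→19 (≡-25 mod 44), so (22,-25,15)→(22,19,12)
flip: (22,19,12)→(12,-19,22)
translate: b→5 (≡-19 mod 24), so (12,-19,22)→(12,5,15)
reduced (well bottom): (12,5,15) with a≤c, −a<b≤a
well minimum = a = 12

12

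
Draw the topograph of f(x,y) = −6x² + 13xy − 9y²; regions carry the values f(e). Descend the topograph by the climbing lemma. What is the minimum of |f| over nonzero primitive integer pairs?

translate: b→-1 (≡-13 mod 12), so (6,-13,9)→(6,-1,2)
flip: (6,-1,2)→(2,1,6)
reduced (well bottom): (2,1,6) with a≤c, −a<b≤a
well minimum |f| = |-2| = 2 (negative-definite)

2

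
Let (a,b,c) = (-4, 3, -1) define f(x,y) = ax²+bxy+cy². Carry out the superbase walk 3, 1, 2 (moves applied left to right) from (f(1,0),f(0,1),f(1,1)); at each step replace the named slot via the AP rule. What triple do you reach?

start (-4,-1,-2) = (f(1,0),f(0,1),f(1,1))
replace slot 3: 2·((-4)+(-1)) − (-2) = -8 → (-4,-1,-8)
replace slot 1: 2·((-1)+(-8)) − (-4) = -14 → (-14,-1,-8)
replace slot 2: 2·((-14)+(-8)) − (-1) = -43 → (-14,-43,-8)

-14,-43,-8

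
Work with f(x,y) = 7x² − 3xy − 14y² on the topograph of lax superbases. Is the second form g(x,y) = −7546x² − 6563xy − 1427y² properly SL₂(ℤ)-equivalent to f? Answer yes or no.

D₁ = 401, D₂ = 401
river cycle of f (length 10): (7, 11, -10), (-10, 9, 8), (8, 7, -11), (-11, 15, 4), (4, 17, -7), (-7, 11, 10), (10, 9, -8), (-8, 7, 11), (11, 15, -4), (-4, 17, 7)
river cycle of g (length 10): (7, 11, -10), (-10, 9, 8), (8, 7, -11), (-11, 15, 4), (4, 17, -7), (-7, 11, 10), (10, 9, -8), (-8, 7, 11), (11, 15, -4), (-4, 17, 7)
cycles coincide ⇒ equivalent

yes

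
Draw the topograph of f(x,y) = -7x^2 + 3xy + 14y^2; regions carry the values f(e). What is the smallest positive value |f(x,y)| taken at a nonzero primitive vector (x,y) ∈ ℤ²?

descent: ρ → (14,-3,-7)
descent: ρ → (-7,17,4)  [lands on river]
river: ρ → (4,15,-11)
river: ρ → (-11,7,8)
river: ρ → (8,9,-10)
river: ρ → (-10,11,7)
river: ρ → (7,17,-4)
river: ρ → (-4,15,11)
river: ρ → (11,7,-8)
river: ρ → (-8,9,10)
river: ρ → (10,11,-7)
closes: descent 2, river 10
min |a| on river = 4

4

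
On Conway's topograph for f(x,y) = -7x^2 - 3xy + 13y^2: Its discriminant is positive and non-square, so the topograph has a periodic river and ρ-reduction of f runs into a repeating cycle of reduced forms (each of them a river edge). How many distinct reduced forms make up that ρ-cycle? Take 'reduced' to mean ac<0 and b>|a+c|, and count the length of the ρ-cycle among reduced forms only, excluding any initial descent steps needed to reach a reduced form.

D = 373, ⌊√D⌋ = 19
descent: ρ → (13,3,-7)
descent: ρ → (-7,11,9)  [lands on river]
river: ρ → (9,7,-9)
river: ρ → (-9,11,7)
river: ρ → (7,17,-3)
river: ρ → (-3,19,1)
river: ρ → (1,19,-3)
river: ρ → (-3,17,7)
river: ρ → (7,11,-9)
river: ρ → (-9,7,9)
river: ρ → (9,11,-7)
river: ρ → (-7,17,3)
river: ρ → (3,19,-1)
river: ρ → (-1,19,3)
river: ρ → (3,17,-7)
ρ-cycle length = 14 (tail of 2 descent steps not counted)

14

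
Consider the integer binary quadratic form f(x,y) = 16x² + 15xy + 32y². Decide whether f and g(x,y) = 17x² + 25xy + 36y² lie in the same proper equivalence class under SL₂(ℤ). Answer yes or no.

D₁ = -1823, D₂ = -1823
f: reduced (well bottom): (16,15,32) with a≤c, −a<b≤a
g: translate: b→-9 (≡25 mod 34), so (17,25,36)→(17,-9,28)
g: reduced (well bottom): (17,-9,28) with a≤c, −a<b≤a
reduced forms (16, 15, 32) vs (17, -9, 28) ⇒ inequivalent

no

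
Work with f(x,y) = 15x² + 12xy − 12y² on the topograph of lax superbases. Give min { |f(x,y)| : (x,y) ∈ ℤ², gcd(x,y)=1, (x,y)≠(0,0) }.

river: ρ → (-12,12,15)
river: ρ → (15,18,-9)
river: ρ → (-9,18,15)
river: ρ → (15,12,-12)
closes: descent 0, river 4
min |a| on river = 9

9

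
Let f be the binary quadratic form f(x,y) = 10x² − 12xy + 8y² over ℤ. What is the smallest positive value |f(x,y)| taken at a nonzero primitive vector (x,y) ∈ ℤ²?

translate: b→8 (≡-12 mod 20), so (10,-12,8)→(10,8,6)
flip: (10,8,6)→(6,-8,10)
translate: b→4 (≡-8 mod 12), so (6,-8,10)→(6,4,8)
reduced (well bottom): (6,4,8) with a≤c, −a<b≤a
well minimum = a = 6

6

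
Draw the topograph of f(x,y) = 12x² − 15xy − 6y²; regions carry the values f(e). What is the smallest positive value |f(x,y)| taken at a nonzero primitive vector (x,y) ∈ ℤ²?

descent: ρ → (-6,15,12)  [lands on river]
river: ρ → (12,9,-9)
river: ρ → (-9,9,12)
river: ρ → (12,15,-6)
river: ρ → (-6,21,3)
river: ρ → (3,21,-6)
closes: descent 1, river 6
min |a| on river = 3

3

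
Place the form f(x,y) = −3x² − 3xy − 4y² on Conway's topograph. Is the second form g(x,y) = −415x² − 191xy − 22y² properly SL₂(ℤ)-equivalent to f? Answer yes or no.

D₁ = -39, D₂ = -39
f is negative-definite; reduce −f:
−f: reduced (well bottom): (3,3,4) with a≤c, −a<b≤a
flip sign back: reduced form of f is (-3,-3,-4)
g is negative-definite; reduce −g:
−g: flip: (415,191,22)→(22,-191,415)
−g: translate: b→-15 (≡-191 mod 44), so (22,-191,415)→(22,-15,3)
−g: flip: (22,-15,3)→(3,15,22)
−g: translate: b→3 (≡15 mod 6), so (3,15,22)→(3,3,4)
−g: reduced (well bottom): (3,3,4) with a≤c, −a<b≤a
flip sign back: reduced form of g is (-3,-3,-4)
reduced forms (-3, -3, -4) vs (-3, -3, -4) ⇒ equivalent

yes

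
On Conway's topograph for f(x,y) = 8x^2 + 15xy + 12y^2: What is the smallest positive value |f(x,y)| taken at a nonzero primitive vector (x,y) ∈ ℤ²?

translate: b→-1 (≡15 mod 16), so (8,15,12)→(8,-1,5)
flip: (8,-1,5)→(5,1,8)
reduced (well bottom): (5,1,8) with a≤c, −a<b≤a
well minimum = a = 5

5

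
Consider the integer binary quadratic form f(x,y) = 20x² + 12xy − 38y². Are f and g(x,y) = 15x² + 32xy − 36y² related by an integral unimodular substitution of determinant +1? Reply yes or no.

D₁ = 3184, D₂ = 3184
river cycle of f (length 20): (20, 52, -6), (-6, 56, 2), (2, 56, -6), (-6, 52, 20), (20, 28, -30), (-30, 32, 18), (18, 40, -22), (-22, 48, 10), (10, 52, -12), (-12, 44, 26), … (10 more)
river cycle of g (length 44): (-36, 40, 11), (11, 48, -20), (-20, 32, 27), (27, 22, -25), (-25, 28, 24), (24, 20, -29), (-29, 38, 15), (15, 52, -8), (-8, 44, 39), (39, 34, -13), … (34 more)
cycles differ ⇒ inequivalent

no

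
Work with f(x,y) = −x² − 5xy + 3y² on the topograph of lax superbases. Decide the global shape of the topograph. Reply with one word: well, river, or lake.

D = b²−4ac = (-5)² − 4·(-1)·3 = 37
D > 0 non-square ⇒ indefinite ⇒ periodic river

river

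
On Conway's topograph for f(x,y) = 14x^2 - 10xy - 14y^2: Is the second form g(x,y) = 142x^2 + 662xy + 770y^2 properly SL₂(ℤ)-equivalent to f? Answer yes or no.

D₁ = 884, D₂ = 884
river cycle of f (length 4): (-14, 10, 14), (14, 18, -10), (-10, 22, 10), (10, 18, -14)
river cycle of g (length 4): (14, 18, -10), (-10, 22, 10), (10, 18, -14), (-14, 10, 14)
cycles coincide ⇒ equivalent

yes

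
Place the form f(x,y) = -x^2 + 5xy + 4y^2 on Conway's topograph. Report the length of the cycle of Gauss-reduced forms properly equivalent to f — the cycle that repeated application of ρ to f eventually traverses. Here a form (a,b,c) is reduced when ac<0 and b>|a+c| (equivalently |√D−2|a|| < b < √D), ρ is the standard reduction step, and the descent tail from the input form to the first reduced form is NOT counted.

D = 41, ⌊√D⌋ = 6
river: ρ → (4,3,-2)
river: ρ → (-2,5,2)
river: ρ → (2,3,-4)
river: ρ → (-4,5,1)
river: ρ → (1,5,-4)
river: ρ → (-4,3,2)
river: ρ → (2,5,-2)
river: ρ → (-2,3,4)
river: ρ → (4,5,-1)
river: ρ → (-1,5,4)
ρ-cycle length = 10 (tail of 0 descent steps not counted)

10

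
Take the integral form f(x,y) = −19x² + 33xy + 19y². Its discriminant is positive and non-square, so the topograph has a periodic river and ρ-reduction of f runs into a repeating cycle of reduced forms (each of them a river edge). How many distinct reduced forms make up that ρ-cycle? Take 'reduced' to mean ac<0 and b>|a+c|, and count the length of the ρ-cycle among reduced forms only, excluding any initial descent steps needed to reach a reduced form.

D = 2533, ⌊√D⌋ = 50
river: ρ → (19,43,-9)
river: ρ → (-9,47,9)
river: ρ → (9,43,-19)
river: ρ → (-19,33,19)
ρ-cycle length = 4 (tail of 0 descent steps not counted)

4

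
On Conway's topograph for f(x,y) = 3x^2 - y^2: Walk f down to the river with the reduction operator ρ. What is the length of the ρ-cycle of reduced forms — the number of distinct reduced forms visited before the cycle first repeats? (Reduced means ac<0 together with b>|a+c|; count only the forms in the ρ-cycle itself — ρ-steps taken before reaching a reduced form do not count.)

D = 12, ⌊√D⌋ = 3
descent: ρ → (-1,2,2)  [lands on river]
river: ρ → (2,2,-1)
ρ-cycle length = 2 (tail of 1 descent step not counted)

2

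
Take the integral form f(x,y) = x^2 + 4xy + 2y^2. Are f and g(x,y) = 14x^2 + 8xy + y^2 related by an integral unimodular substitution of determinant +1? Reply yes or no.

D₁ = 8, D₂ = 8
river cycle of f (length 2): (-1, 2, 1), (1, 2, -1)
river cycle of g (length 2): (1, 2, -1), (-1, 2, 1)
cycles coincide ⇒ equivalent

yes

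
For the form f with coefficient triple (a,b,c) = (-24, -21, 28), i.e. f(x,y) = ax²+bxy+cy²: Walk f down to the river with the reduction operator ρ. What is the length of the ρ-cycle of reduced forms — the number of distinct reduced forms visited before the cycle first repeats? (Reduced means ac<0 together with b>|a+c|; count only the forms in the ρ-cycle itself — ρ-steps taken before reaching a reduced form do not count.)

D = 3129, ⌊√D⌋ = 55
descent: ρ → (28,21,-24)  [lands on river]
river: ρ → (-24,27,25)
river: ρ → (25,23,-26)
river: ρ → (-26,29,22)
river: ρ → (22,15,-33)
river: ρ → (-33,51,4)
river: ρ → (4,53,-20)
river: ρ → (-20,27,30)
river: ρ → (30,33,-17)
river: ρ → (-17,35,28)
ρ-cycle length = 10 (tail of 1 descent step not counted)

10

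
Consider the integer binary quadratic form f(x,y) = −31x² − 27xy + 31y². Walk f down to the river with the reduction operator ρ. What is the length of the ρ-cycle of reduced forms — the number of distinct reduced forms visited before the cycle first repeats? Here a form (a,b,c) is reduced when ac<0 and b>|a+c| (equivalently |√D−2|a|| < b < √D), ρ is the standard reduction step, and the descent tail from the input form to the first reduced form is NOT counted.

D = 4573, ⌊√D⌋ = 67
descent: ρ → (31,27,-31)  [lands on river]
river: ρ → (-31,35,27)
river: ρ → (27,19,-39)
river: ρ → (-39,59,7)
river: ρ → (7,67,-3)
river: ρ → (-3,65,29)
river: ρ → (29,51,-17)
river: ρ → (-17,51,29)
river: ρ → (29,65,-3)
river: ρ → (-3,67,7)
river: ρ → (7,59,-39)
river: ρ → (-39,19,27)
river: ρ → (27,35,-31)
river: ρ → (-31,27,31)
river: ρ → (31,35,-27)
river: ρ → (-27,19,39)
river: ρ → (39,59,-7)
river: ρ → (-7,67,3)
river: ρ → (3,65,-29)
river: ρ → (-29,51,17)
river: ρ → (17,51,-29)
river: ρ → (-29,65,3)
river: ρ → (3,67,-7)
river: ρ → (-7,59,39)
river: ρ → (39,19,-27)
river: ρ → (-27,35,31)
ρ-cycle length = 26 (tail of 1 descent step not counted)

26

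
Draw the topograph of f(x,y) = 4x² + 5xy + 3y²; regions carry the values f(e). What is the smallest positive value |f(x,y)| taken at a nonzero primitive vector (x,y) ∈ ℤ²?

translate: b→-3 (≡5 mod 8), so (4,5,3)→(4,-3,2)
flip: (4,-3,2)→(2,3,4)
translate: b→-1 (≡3 mod 4), so (2,3,4)→(2,-1,3)
reduced (well bottom): (2,-1,3) with a≤c, −a<b≤a
well minimum = a = 2

2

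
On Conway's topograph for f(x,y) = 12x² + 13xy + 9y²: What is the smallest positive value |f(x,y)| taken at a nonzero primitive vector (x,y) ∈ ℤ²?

translate: b→-11 (≡13 mod 24), so (12,13,9)→(12,-11,8)
flip: (12,-11,8)→(8,11,12)
translate: b→-5 (≡11 mod 16), so (8,11,12)→(8,-5,9)
reduced (well bottom): (8,-5,9) with a≤c, −a<b≤a
well minimum = a = 8

8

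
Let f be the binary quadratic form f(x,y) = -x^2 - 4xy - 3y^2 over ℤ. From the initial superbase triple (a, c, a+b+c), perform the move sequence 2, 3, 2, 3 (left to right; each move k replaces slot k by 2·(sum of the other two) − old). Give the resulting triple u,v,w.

start (-1,-3,-8) = (f(1,0),f(0,1),f(1,1))
replace slot 2: 2·((-1)+(-8)) − (-3) = -15 → (-1,-15,-8)
replace slot 3: 2·((-1)+(-15)) − (-8) = -24 → (-1,-15,-24)
replace slot 2: 2·((-1)+(-24)) − (-15) = -35 → (-1,-35,-24)
replace slot 3: 2·((-1)+(-35)) − (-24) = -48 → (-1,-35,-48)

-1,-35,-48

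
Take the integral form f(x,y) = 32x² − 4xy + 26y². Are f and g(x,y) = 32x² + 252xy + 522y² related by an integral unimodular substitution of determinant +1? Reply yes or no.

D₁ = -3312, D₂ = -3312
f: flip: (32,-4,26)→(26,4,32)
f: reduced (well bottom): (26,4,32) with a≤c, −a<b≤a
g: translate: b→-4 (≡252 mod 64), so (32,252,522)→(32,-4,26)
g: flip: (32,-4,26)→(26,4,32)
g: reduced (well bottom): (26,4,32) with a≤c, −a<b≤a
reduced forms (26, 4, 32) vs (26, 4, 32) ⇒ equivalent

yes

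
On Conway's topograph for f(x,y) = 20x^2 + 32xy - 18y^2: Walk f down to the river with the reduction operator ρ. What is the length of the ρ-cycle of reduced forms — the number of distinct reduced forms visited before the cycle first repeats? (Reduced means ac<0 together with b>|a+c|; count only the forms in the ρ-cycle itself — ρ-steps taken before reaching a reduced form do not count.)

D = 2464, ⌊√D⌋ = 49
river: ρ → (-18,40,12)
river: ρ → (12,32,-30)
river: ρ → (-30,28,14)
river: ρ → (14,28,-30)
river: ρ → (-30,32,12)
river: ρ → (12,40,-18)
river: ρ → (-18,32,20)
river: ρ → (20,48,-2)
river: ρ → (-2,48,20)
river: ρ → (20,32,-18)
ρ-cycle length = 10 (tail of 0 descent steps not counted)

10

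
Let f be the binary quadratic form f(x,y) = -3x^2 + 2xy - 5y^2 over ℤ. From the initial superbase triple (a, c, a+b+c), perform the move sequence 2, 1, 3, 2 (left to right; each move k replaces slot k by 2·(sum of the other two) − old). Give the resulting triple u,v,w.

start (-3,-5,-6) = (f(1,0),f(0,1),f(1,1))
replace slot 2: 2·((-3)+(-6)) − (-5) = -13 → (-3,-13,-6)
replace slot 1: 2·((-13)+(-6)) − (-3) = -35 → (-35,-13,-6)
replace slot 3: 2·((-35)+(-13)) − (-6) = -90 → (-35,-13,-90)
replace slot 2: 2·((-35)+(-90)) − (-13) = -237 → (-35,-237,-90)

-35,-237,-90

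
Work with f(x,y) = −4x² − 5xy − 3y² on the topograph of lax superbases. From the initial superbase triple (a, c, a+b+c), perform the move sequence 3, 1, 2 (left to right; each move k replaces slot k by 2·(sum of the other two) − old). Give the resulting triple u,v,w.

start (-4,-3,-12) = (f(1,0),f(0,1),f(1,1))
replace slot 3: 2·((-4)+(-3)) − (-12) = -2 → (-4,-3,-2)
replace slot 1: 2·((-3)+(-2)) − (-4) = -6 → (-6,-3,-2)
replace slot 2: 2·((-6)+(-2)) − (-3) = -13 → (-6,-13,-2)

-6,-13,-2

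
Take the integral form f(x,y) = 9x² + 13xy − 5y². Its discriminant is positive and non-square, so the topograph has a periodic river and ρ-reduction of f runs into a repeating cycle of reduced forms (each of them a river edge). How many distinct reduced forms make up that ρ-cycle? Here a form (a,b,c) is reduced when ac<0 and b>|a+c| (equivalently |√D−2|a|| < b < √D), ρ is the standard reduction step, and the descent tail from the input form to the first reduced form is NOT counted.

D = 349, ⌊√D⌋ = 18
river: ρ → (-5,17,3)
river: ρ → (3,13,-15)
river: ρ → (-15,17,1)
river: ρ → (1,17,-15)
river: ρ → (-15,13,3)
river: ρ → (3,17,-5)
river: ρ → (-5,13,9)
river: ρ → (9,5,-9)
river: ρ → (-9,13,5)
river: ρ → (5,17,-3)
river: ρ → (-3,13,15)
river: ρ → (15,17,-1)
river: ρ → (-1,17,15)
river: ρ → (15,13,-3)
river: ρ → (-3,17,5)
river: ρ → (5,13,-9)
river: ρ → (-9,5,9)
river: ρ → (9,13,-5)
ρ-cycle length = 18 (tail of 0 descent steps not counted)

18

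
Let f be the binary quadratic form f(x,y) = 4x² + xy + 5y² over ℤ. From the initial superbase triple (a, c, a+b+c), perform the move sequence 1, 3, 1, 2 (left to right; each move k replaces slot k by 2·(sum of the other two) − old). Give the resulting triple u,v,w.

start (4,5,10) = (f(1,0),f(0,1),f(1,1))
replace slot 1: 2·(5+10) − 4 = 26 → (26,5,10)
replace slot 3: 2·(26+5) − 10 = 52 → (26,5,52)
replace slot 1: 2·(5+52) − 26 = 88 → (88,5,52)
replace slot 2: 2·(88+52) − 5 = 275 → (88,275,52)

88,275,52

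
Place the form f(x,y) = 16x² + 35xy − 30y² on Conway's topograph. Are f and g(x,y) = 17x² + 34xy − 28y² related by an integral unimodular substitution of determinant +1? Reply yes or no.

D₁ = 3145, D₂ = 3060
discriminants differ ⇒ not SL₂(ℤ)-equivalent

no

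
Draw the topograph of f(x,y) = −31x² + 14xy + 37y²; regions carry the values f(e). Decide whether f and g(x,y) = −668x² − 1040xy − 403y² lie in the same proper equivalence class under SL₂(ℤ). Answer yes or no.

D₁ = 4784, D₂ = 4784
river cycle of f (length 6): (37, 60, -8), (-8, 68, 5), (5, 62, -47), (-47, 32, 20), (20, 48, -31), (-31, 14, 37)
river cycle of g (length 6): (-31, 14, 37), (37, 60, -8), (-8, 68, 5), (5, 62, -47), (-47, 32, 20), (20, 48, -31)
cycles coincide ⇒ equivalent

yes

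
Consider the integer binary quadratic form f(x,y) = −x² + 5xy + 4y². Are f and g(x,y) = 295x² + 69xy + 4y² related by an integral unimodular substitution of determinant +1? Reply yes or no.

D₁ = 41, D₂ = 41
river cycle of f (length 10): (4, 3, -2), (-2, 5, 2), (2, 3, -4), (-4, 5, 1), (1, 5, -4), (-4, 3, 2), (2, 5, -2), (-2, 3, 4), (4, 5, -1), (-1, 5, 4)
river cycle of g (length 10): (4, 3, -2), (-2, 5, 2), (2, 3, -4), (-4, 5, 1), (1, 5, -4), (-4, 3, 2), (2, 5, -2), (-2, 3, 4), (4, 5, -1), (-1, 5, 4)
cycles coincide ⇒ equivalent

yes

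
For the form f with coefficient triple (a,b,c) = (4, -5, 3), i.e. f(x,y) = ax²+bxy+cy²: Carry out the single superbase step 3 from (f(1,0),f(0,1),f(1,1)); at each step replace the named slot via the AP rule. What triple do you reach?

start (4,3,2) = (f(1,0),f(0,1),f(1,1))
replace slot 3: 2·(4+3) − 2 = 12 → (4,3,12)

4,3,12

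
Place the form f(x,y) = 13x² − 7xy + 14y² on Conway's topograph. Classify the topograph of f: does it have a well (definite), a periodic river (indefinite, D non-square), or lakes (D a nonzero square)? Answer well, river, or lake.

D = b²−4ac = (-7)² − 4·13·14 = -679
D < 0 ⇒ definite ⇒ every region one sign ⇒ single well

well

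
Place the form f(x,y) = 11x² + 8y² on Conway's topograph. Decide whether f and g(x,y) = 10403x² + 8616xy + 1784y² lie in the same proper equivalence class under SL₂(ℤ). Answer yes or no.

D₁ = -352, D₂ = -352
f: flip: (11,0,8)→(8,0,11)
f: reduced (well bottom): (8,0,11) with a≤c, −a<b≤a
g: flip: (10403,8616,1784)→(1784,-8616,10403)
g: translate: b→-1480 (≡-8616 mod 3568), so (1784,-8616,10403)→(1784,-1480,307)
g: flip: (1784,-1480,307)→(307,1480,1784)
g: translate: b→252 (≡1480 mod 614), so (307,1480,1784)→(307,252,52)
g: flip: (307,252,52)→(52,-252,307)
g: translate: b→-44 (≡-252 mod 104), so (52,-252,307)→(52,-44,11)
g: flip: (52,-44,11)→(11,44,52)
g: translate: b→0 (≡44 mod 22), so (11,44,52)→(11,0,8)
g: flip: (11,0,8)→(8,0,11)
g: reduced (well bottom): (8,0,11) with a≤c, −a<b≤a
reduced forms (8, 0, 11) vs (8, 0, 11) ⇒ equivalent

yes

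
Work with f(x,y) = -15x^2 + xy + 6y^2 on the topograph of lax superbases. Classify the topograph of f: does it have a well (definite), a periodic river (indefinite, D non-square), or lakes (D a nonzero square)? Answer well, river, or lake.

D = b²−4ac = 1² − 4·(-15)·6 = 361
D = 19² is a perfect square ⇒ form factors over ℤ ⇒ lakes

lake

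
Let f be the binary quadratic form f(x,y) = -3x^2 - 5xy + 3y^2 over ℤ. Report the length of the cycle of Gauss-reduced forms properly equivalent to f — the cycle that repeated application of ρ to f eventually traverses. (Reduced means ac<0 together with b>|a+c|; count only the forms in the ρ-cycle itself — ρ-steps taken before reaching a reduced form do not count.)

D = 61, ⌊√D⌋ = 7
descent: ρ → (3,5,-3)  [lands on river]
river: ρ → (-3,7,1)
river: ρ → (1,7,-3)
river: ρ → (-3,5,3)
river: ρ → (3,7,-1)
river: ρ → (-1,7,3)
ρ-cycle length = 6 (tail of 1 descent step not counted)

6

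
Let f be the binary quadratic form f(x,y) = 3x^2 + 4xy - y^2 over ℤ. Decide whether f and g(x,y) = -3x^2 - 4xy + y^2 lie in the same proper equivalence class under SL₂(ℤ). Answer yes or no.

D₁ = 28, D₂ = 28
river cycle of f (length 4): (-1, 4, 3), (3, 2, -2), (-2, 2, 3), (3, 4, -1)
river cycle of g (length 4): (1, 4, -3), (-3, 2, 2), (2, 2, -3), (-3, 4, 1)
cycles differ ⇒ inequivalent

no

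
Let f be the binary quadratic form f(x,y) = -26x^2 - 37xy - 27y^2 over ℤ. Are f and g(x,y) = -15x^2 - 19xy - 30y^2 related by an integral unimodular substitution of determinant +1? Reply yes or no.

D₁ = -1439, D₂ = -1439
f is negative-definite; reduce −f:
−f: translate: b→-15 (≡37 mod 52), so (26,37,27)→(26,-15,16)
−f: flip: (26,-15,16)→(16,15,26)
−f: reduced (well bottom): (16,15,26) with a≤c, −a<b≤a
flip sign back: reduced form of f is (-16,-15,-26)
g is negative-definite; reduce −g:
−g: translate: b→-11 (≡19 mod 30), so (15,19,30)→(15,-11,26)
−g: reduced (well bottom): (15,-11,26) with a≤c, −a<b≤a
flip sign back: reduced form of g is (-15,11,-26)
reduced forms (-16, -15, -26) vs (-15, 11, -26) ⇒ inequivalent

no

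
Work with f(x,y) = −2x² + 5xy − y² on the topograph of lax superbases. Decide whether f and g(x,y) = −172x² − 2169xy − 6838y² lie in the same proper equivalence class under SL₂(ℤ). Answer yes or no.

D₁ = 17, D₂ = 17
river cycle of f (length 6): (-1, 3, 2), (2, 1, -2), (-2, 3, 1), (1, 3, -2), (-2, 1, 2), (2, 3, -1)
river cycle of g (length 6): (-1, 3, 2), (2, 1, -2), (-2, 3, 1), (1, 3, -2), (-2, 1, 2), (2, 3, -1)
cycles coincide ⇒ equivalent

yes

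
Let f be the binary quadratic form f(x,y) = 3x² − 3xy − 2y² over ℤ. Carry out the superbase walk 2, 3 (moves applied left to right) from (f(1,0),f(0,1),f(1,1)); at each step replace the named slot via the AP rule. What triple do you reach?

start (3,-2,-2) = (f(1,0),f(0,1),f(1,1))
replace slot 2: 2·(3+(-2)) − (-2) = 4 → (3,4,-2)
replace slot 3: 2·(3+4) − (-2) = 16 → (3,4,16)

3,4,16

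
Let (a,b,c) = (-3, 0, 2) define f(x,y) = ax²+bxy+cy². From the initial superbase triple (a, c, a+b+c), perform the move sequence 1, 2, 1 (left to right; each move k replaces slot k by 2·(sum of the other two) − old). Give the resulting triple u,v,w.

start (-3,2,-1) = (f(1,0),f(0,1),f(1,1))
replace slot 1: 2·(2+(-1)) − (-3) = 5 → (5,2,-1)
replace slot 2: 2·(5+(-1)) − 2 = 6 → (5,6,-1)
replace slot 1: 2·(6+(-1)) − 5 = 5 → (5,6,-1)

5,6,-1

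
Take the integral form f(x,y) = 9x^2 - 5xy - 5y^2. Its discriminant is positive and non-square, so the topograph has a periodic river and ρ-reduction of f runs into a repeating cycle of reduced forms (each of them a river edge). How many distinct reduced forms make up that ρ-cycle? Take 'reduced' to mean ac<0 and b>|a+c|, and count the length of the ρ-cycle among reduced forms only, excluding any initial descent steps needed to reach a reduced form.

D = 205, ⌊√D⌋ = 14
descent: ρ → (-5,5,9)  [lands on river]
river: ρ → (9,13,-1)
river: ρ → (-1,13,9)
river: ρ → (9,5,-5)
ρ-cycle length = 4 (tail of 1 descent step not counted)

4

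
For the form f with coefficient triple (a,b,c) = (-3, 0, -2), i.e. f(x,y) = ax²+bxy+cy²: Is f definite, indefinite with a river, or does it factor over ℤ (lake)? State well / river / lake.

D = b²−4ac = 0² − 4·(-3)·(-2) = -24
D < 0 ⇒ definite ⇒ every region one sign ⇒ single well

well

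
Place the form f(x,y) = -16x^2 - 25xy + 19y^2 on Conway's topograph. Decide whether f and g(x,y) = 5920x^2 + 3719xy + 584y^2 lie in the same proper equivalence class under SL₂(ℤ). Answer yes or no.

D₁ = 1841, D₂ = 1841
river cycle of f (length 34): (19, 25, -16), (-16, 39, 5), (5, 41, -8), (-8, 39, 10), (10, 41, -4), (-4, 39, 20), (20, 41, -2), (-2, 39, 40), (40, 41, -1), (-1, 41, 40), … (24 more)
river cycle of g (length 34): (19, 25, -16), (-16, 39, 5), (5, 41, -8), (-8, 39, 10), (10, 41, -4), (-4, 39, 20), (20, 41, -2), (-2, 39, 40), (40, 41, -1), (-1, 41, 40), … (24 more)
cycles coincide ⇒ equivalent

yes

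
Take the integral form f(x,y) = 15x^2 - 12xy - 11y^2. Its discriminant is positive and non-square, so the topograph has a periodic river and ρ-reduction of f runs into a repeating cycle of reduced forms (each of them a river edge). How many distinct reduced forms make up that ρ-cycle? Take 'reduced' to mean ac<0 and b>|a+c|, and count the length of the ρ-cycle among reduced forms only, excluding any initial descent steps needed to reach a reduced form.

D = 804, ⌊√D⌋ = 28
descent: ρ → (-11,12,15)  [lands on river]
river: ρ → (15,18,-8)
river: ρ → (-8,14,19)
river: ρ → (19,24,-3)
river: ρ → (-3,24,19)
river: ρ → (19,14,-8)
river: ρ → (-8,18,15)
river: ρ → (15,12,-11)
river: ρ → (-11,10,16)
river: ρ → (16,22,-5)
river: ρ → (-5,28,1)
river: ρ → (1,28,-5)
river: ρ → (-5,22,16)
river: ρ → (16,10,-11)
ρ-cycle length = 14 (tail of 1 descent step not counted)

14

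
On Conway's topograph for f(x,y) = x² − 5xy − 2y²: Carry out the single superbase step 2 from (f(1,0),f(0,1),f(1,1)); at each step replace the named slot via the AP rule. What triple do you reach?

start (1,-2,-6) = (f(1,0),f(0,1),f(1,1))
replace slot 2: 2·(1+(-6)) − (-2) = -8 → (1,-8,-6)

1,-8,-6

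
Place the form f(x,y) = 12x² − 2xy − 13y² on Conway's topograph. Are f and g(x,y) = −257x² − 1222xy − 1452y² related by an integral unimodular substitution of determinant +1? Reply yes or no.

D₁ = 628, D₂ = 628
river cycle of f (length 34): (-13, 2, 12), (12, 22, -3), (-3, 20, 19), (19, 18, -4), (-4, 22, 9), (9, 14, -12), (-12, 10, 11), (11, 12, -11), (-11, 10, 12), (12, 14, -9), … (24 more)
river cycle of g (length 34): (1, 24, -13), (-13, 2, 12), (12, 22, -3), (-3, 20, 19), (19, 18, -4), (-4, 22, 9), (9, 14, -12), (-12, 10, 11), (11, 12, -11), (-11, 10, 12), … (24 more)
cycles coincide ⇒ equivalent

yes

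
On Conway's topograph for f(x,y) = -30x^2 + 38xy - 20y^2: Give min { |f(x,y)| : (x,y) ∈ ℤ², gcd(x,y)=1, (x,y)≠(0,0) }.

translate: b→22 (≡-38 mod 60), so (30,-38,20)→(30,22,12)
flip: (30,22,12)→(12,-22,30)
translate: b→2 (≡-22 mod 24), so (12,-22,30)→(12,2,20)
reduced (well bottom): (12,2,20) with a≤c, −a<b≤a
well minimum |f| = |-12| = 12 (negative-definite)

12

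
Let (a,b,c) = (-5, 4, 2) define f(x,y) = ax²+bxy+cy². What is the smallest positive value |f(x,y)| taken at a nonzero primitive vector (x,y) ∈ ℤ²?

river: ρ → (2,4,-5)
river: ρ → (-5,6,1)
river: ρ → (1,6,-5)
river: ρ → (-5,4,2)
closes: descent 0, river 4
min |a| on river = 1

1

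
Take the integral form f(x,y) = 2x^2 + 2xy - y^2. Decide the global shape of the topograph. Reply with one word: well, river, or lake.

D = b²−4ac = 2² − 4·2·(-1) = 12
D > 0 non-square ⇒ indefinite ⇒ periodic river

river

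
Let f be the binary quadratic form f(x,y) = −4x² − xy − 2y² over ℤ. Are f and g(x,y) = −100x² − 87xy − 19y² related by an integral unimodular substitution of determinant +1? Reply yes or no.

D₁ = -31, D₂ = -31
f is negative-definite; reduce −f:
−f: flip: (4,1,2)→(2,-1,4)
−f: reduced (well bottom): (2,-1,4) with a≤c, −a<b≤a
flip sign back: reduced form of f is (-2,1,-4)
g is negative-definite; reduce −g:
−g: flip: (100,87,19)→(19,-87,100)
−g: translate: b→-11 (≡-87 mod 38), so (19,-87,100)→(19,-11,2)
−g: flip: (19,-11,2)→(2,11,19)
−g: translate: b→-1 (≡11 mod 4), so (2,11,19)→(2,-1,4)
−g: reduced (well bottom): (2,-1,4) with a≤c, −a<b≤a
flip sign back: reduced form of g is (-2,1,-4)
reduced forms (-2, 1, -4) vs (-2, 1, -4) ⇒ equivalent

yes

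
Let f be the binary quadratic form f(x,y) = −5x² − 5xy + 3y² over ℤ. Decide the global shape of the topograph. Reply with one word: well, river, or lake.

D = b²−4ac = (-5)² − 4·(-5)·3 = 85
D > 0 non-square ⇒ indefinite ⇒ periodic river

river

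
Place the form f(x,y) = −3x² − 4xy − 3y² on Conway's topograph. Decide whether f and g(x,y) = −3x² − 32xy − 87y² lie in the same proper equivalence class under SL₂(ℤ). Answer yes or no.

D₁ = -20, D₂ = -20
f is negative-definite; reduce −f:
−f: translate: b→-2 (≡4 mod 6), so (3,4,3)→(3,-2,2)
−f: flip: (3,-2,2)→(2,2,3)
−f: reduced (well bottom): (2,2,3) with a≤c, −a<b≤a
flip sign back: reduced form of f is (-2,-2,-3)
g is negative-definite; reduce −g:
−g: translate: b→2 (≡32 mod 6), so (3,32,87)→(3,2,2)
−g: flip: (3,2,2)→(2,-2,3)
−g: translate: b→2 (≡-2 mod 4), so (2,-2,3)→(2,2,3)
−g: reduced (well bottom): (2,2,3) with a≤c, −a<b≤a
flip sign back: reduced form of g is (-2,-2,-3)
reduced forms (-2, -2, -3) vs (-2, -2, -3) ⇒ equivalent

yes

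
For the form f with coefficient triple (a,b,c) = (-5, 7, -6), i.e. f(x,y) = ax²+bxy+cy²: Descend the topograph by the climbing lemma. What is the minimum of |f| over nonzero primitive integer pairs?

translate: b→3 (≡-7 mod 10), so (5,-7,6)→(5,3,4)
flip: (5,3,4)→(4,-3,5)
reduced (well bottom): (4,-3,5) with a≤c, −a<b≤a
well minimum |f| = |-4| = 4 (negative-definite)

4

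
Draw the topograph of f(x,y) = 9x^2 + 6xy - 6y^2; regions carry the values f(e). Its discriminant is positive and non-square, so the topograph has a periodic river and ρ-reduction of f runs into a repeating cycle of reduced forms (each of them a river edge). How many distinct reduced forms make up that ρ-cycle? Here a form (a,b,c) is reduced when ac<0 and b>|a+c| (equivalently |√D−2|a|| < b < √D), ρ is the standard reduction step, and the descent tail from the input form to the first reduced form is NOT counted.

D = 252, ⌊√D⌋ = 15
river: ρ → (-6,6,9)
river: ρ → (9,12,-3)
river: ρ → (-3,12,9)
river: ρ → (9,6,-6)
ρ-cycle length = 4 (tail of 0 descent steps not counted)

4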